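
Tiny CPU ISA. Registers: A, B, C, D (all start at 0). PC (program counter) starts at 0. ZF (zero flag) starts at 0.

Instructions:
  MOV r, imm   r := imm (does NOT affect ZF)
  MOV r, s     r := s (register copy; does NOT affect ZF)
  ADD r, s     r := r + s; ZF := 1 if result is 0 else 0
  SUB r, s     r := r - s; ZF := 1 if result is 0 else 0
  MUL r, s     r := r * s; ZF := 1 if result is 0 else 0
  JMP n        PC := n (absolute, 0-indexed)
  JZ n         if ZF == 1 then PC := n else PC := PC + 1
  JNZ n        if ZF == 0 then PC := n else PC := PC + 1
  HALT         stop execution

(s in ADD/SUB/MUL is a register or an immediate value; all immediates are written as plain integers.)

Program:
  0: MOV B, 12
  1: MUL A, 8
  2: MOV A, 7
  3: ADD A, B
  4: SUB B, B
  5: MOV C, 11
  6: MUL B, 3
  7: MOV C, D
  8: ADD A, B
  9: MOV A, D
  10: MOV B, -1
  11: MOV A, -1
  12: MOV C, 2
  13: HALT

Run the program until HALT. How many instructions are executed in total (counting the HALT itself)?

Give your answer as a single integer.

Answer: 14

Derivation:
Step 1: PC=0 exec 'MOV B, 12'. After: A=0 B=12 C=0 D=0 ZF=0 PC=1
Step 2: PC=1 exec 'MUL A, 8'. After: A=0 B=12 C=0 D=0 ZF=1 PC=2
Step 3: PC=2 exec 'MOV A, 7'. After: A=7 B=12 C=0 D=0 ZF=1 PC=3
Step 4: PC=3 exec 'ADD A, B'. After: A=19 B=12 C=0 D=0 ZF=0 PC=4
Step 5: PC=4 exec 'SUB B, B'. After: A=19 B=0 C=0 D=0 ZF=1 PC=5
Step 6: PC=5 exec 'MOV C, 11'. After: A=19 B=0 C=11 D=0 ZF=1 PC=6
Step 7: PC=6 exec 'MUL B, 3'. After: A=19 B=0 C=11 D=0 ZF=1 PC=7
Step 8: PC=7 exec 'MOV C, D'. After: A=19 B=0 C=0 D=0 ZF=1 PC=8
Step 9: PC=8 exec 'ADD A, B'. After: A=19 B=0 C=0 D=0 ZF=0 PC=9
Step 10: PC=9 exec 'MOV A, D'. After: A=0 B=0 C=0 D=0 ZF=0 PC=10
Step 11: PC=10 exec 'MOV B, -1'. After: A=0 B=-1 C=0 D=0 ZF=0 PC=11
Step 12: PC=11 exec 'MOV A, -1'. After: A=-1 B=-1 C=0 D=0 ZF=0 PC=12
Step 13: PC=12 exec 'MOV C, 2'. After: A=-1 B=-1 C=2 D=0 ZF=0 PC=13
Step 14: PC=13 exec 'HALT'. After: A=-1 B=-1 C=2 D=0 ZF=0 PC=13 HALTED
Total instructions executed: 14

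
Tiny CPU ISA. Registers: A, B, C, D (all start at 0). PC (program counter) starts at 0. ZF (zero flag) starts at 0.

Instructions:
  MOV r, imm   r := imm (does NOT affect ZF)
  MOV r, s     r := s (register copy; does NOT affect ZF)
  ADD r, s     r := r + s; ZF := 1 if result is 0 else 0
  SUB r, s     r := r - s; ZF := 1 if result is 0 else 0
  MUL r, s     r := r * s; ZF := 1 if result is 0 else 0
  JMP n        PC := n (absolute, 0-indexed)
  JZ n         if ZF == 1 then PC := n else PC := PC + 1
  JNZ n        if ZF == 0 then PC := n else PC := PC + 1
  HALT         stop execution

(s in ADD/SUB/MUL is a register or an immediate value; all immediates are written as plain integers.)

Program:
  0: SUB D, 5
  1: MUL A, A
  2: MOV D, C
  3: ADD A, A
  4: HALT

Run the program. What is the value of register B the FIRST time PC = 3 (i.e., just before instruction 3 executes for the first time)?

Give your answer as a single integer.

Step 1: PC=0 exec 'SUB D, 5'. After: A=0 B=0 C=0 D=-5 ZF=0 PC=1
Step 2: PC=1 exec 'MUL A, A'. After: A=0 B=0 C=0 D=-5 ZF=1 PC=2
Step 3: PC=2 exec 'MOV D, C'. After: A=0 B=0 C=0 D=0 ZF=1 PC=3
First time PC=3: B=0

0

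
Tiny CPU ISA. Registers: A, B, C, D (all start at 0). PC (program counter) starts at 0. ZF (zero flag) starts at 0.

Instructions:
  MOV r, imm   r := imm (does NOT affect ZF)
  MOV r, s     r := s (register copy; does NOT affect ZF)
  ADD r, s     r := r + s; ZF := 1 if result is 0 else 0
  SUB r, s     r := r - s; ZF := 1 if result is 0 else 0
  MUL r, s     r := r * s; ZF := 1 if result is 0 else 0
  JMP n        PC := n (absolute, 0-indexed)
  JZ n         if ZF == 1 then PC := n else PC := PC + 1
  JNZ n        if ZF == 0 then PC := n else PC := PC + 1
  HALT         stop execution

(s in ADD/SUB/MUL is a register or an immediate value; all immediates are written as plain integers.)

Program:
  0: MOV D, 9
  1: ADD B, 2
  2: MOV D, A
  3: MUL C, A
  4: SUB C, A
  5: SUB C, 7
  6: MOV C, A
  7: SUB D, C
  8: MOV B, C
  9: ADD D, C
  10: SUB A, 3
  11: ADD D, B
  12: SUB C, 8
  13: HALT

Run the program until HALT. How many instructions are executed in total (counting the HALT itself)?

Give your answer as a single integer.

Answer: 14

Derivation:
Step 1: PC=0 exec 'MOV D, 9'. After: A=0 B=0 C=0 D=9 ZF=0 PC=1
Step 2: PC=1 exec 'ADD B, 2'. After: A=0 B=2 C=0 D=9 ZF=0 PC=2
Step 3: PC=2 exec 'MOV D, A'. After: A=0 B=2 C=0 D=0 ZF=0 PC=3
Step 4: PC=3 exec 'MUL C, A'. After: A=0 B=2 C=0 D=0 ZF=1 PC=4
Step 5: PC=4 exec 'SUB C, A'. After: A=0 B=2 C=0 D=0 ZF=1 PC=5
Step 6: PC=5 exec 'SUB C, 7'. After: A=0 B=2 C=-7 D=0 ZF=0 PC=6
Step 7: PC=6 exec 'MOV C, A'. After: A=0 B=2 C=0 D=0 ZF=0 PC=7
Step 8: PC=7 exec 'SUB D, C'. After: A=0 B=2 C=0 D=0 ZF=1 PC=8
Step 9: PC=8 exec 'MOV B, C'. After: A=0 B=0 C=0 D=0 ZF=1 PC=9
Step 10: PC=9 exec 'ADD D, C'. After: A=0 B=0 C=0 D=0 ZF=1 PC=10
Step 11: PC=10 exec 'SUB A, 3'. After: A=-3 B=0 C=0 D=0 ZF=0 PC=11
Step 12: PC=11 exec 'ADD D, B'. After: A=-3 B=0 C=0 D=0 ZF=1 PC=12
Step 13: PC=12 exec 'SUB C, 8'. After: A=-3 B=0 C=-8 D=0 ZF=0 PC=13
Step 14: PC=13 exec 'HALT'. After: A=-3 B=0 C=-8 D=0 ZF=0 PC=13 HALTED
Total instructions executed: 14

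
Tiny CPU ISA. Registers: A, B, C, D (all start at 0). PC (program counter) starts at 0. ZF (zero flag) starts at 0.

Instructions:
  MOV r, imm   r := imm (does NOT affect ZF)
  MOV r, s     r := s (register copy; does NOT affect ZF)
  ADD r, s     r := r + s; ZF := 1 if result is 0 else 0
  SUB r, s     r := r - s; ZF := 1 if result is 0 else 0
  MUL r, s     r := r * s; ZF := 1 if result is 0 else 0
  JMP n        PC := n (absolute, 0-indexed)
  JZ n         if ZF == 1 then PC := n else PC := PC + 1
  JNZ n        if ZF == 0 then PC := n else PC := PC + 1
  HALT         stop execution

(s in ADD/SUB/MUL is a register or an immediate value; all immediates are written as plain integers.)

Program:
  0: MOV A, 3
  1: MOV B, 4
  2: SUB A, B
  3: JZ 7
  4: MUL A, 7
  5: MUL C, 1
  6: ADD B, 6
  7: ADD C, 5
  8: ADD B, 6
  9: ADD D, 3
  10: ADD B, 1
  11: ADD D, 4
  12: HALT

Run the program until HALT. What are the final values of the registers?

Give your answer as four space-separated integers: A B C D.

Answer: -7 17 5 7

Derivation:
Step 1: PC=0 exec 'MOV A, 3'. After: A=3 B=0 C=0 D=0 ZF=0 PC=1
Step 2: PC=1 exec 'MOV B, 4'. After: A=3 B=4 C=0 D=0 ZF=0 PC=2
Step 3: PC=2 exec 'SUB A, B'. After: A=-1 B=4 C=0 D=0 ZF=0 PC=3
Step 4: PC=3 exec 'JZ 7'. After: A=-1 B=4 C=0 D=0 ZF=0 PC=4
Step 5: PC=4 exec 'MUL A, 7'. After: A=-7 B=4 C=0 D=0 ZF=0 PC=5
Step 6: PC=5 exec 'MUL C, 1'. After: A=-7 B=4 C=0 D=0 ZF=1 PC=6
Step 7: PC=6 exec 'ADD B, 6'. After: A=-7 B=10 C=0 D=0 ZF=0 PC=7
Step 8: PC=7 exec 'ADD C, 5'. After: A=-7 B=10 C=5 D=0 ZF=0 PC=8
Step 9: PC=8 exec 'ADD B, 6'. After: A=-7 B=16 C=5 D=0 ZF=0 PC=9
Step 10: PC=9 exec 'ADD D, 3'. After: A=-7 B=16 C=5 D=3 ZF=0 PC=10
Step 11: PC=10 exec 'ADD B, 1'. After: A=-7 B=17 C=5 D=3 ZF=0 PC=11
Step 12: PC=11 exec 'ADD D, 4'. After: A=-7 B=17 C=5 D=7 ZF=0 PC=12
Step 13: PC=12 exec 'HALT'. After: A=-7 B=17 C=5 D=7 ZF=0 PC=12 HALTED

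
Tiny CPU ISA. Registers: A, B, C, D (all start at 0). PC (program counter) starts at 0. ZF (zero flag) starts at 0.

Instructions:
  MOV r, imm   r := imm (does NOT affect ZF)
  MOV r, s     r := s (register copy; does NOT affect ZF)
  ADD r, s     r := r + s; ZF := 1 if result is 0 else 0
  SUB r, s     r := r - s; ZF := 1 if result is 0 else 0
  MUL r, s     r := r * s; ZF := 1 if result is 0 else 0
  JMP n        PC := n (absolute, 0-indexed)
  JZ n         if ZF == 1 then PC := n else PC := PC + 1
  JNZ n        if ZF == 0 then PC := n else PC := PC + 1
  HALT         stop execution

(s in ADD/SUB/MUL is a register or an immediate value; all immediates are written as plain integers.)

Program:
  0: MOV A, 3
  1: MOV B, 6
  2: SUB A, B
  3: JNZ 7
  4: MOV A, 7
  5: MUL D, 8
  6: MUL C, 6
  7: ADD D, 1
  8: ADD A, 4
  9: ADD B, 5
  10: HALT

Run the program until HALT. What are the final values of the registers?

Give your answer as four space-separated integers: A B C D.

Step 1: PC=0 exec 'MOV A, 3'. After: A=3 B=0 C=0 D=0 ZF=0 PC=1
Step 2: PC=1 exec 'MOV B, 6'. After: A=3 B=6 C=0 D=0 ZF=0 PC=2
Step 3: PC=2 exec 'SUB A, B'. After: A=-3 B=6 C=0 D=0 ZF=0 PC=3
Step 4: PC=3 exec 'JNZ 7'. After: A=-3 B=6 C=0 D=0 ZF=0 PC=7
Step 5: PC=7 exec 'ADD D, 1'. After: A=-3 B=6 C=0 D=1 ZF=0 PC=8
Step 6: PC=8 exec 'ADD A, 4'. After: A=1 B=6 C=0 D=1 ZF=0 PC=9
Step 7: PC=9 exec 'ADD B, 5'. After: A=1 B=11 C=0 D=1 ZF=0 PC=10
Step 8: PC=10 exec 'HALT'. After: A=1 B=11 C=0 D=1 ZF=0 PC=10 HALTED

Answer: 1 11 0 1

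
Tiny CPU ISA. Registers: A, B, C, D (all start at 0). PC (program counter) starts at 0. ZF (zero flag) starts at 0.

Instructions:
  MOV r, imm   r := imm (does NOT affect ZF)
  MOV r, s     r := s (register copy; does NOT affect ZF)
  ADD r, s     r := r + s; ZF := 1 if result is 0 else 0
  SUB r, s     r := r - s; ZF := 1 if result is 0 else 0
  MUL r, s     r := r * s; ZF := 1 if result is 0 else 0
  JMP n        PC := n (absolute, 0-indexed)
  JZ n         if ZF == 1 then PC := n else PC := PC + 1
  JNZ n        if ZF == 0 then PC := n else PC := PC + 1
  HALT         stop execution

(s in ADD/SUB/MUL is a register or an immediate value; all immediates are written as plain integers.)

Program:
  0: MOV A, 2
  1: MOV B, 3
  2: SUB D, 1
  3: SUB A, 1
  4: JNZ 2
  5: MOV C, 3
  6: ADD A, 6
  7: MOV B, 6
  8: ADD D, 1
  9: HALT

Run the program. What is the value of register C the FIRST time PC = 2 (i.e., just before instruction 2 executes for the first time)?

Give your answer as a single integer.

Step 1: PC=0 exec 'MOV A, 2'. After: A=2 B=0 C=0 D=0 ZF=0 PC=1
Step 2: PC=1 exec 'MOV B, 3'. After: A=2 B=3 C=0 D=0 ZF=0 PC=2
First time PC=2: C=0

0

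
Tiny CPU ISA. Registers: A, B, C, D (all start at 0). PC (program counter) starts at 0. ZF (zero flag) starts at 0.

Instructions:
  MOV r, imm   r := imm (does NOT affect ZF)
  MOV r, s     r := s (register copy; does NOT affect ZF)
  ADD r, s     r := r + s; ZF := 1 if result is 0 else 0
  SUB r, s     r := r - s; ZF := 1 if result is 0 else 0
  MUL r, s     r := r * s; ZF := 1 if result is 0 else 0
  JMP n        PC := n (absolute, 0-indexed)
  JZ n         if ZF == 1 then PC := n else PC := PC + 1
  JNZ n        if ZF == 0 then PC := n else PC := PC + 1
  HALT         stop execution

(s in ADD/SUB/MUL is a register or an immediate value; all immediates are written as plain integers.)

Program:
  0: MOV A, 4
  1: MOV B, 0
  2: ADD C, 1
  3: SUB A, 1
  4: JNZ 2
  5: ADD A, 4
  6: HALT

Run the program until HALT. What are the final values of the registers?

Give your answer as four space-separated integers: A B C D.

Step 1: PC=0 exec 'MOV A, 4'. After: A=4 B=0 C=0 D=0 ZF=0 PC=1
Step 2: PC=1 exec 'MOV B, 0'. After: A=4 B=0 C=0 D=0 ZF=0 PC=2
Step 3: PC=2 exec 'ADD C, 1'. After: A=4 B=0 C=1 D=0 ZF=0 PC=3
Step 4: PC=3 exec 'SUB A, 1'. After: A=3 B=0 C=1 D=0 ZF=0 PC=4
Step 5: PC=4 exec 'JNZ 2'. After: A=3 B=0 C=1 D=0 ZF=0 PC=2
Step 6: PC=2 exec 'ADD C, 1'. After: A=3 B=0 C=2 D=0 ZF=0 PC=3
Step 7: PC=3 exec 'SUB A, 1'. After: A=2 B=0 C=2 D=0 ZF=0 PC=4
Step 8: PC=4 exec 'JNZ 2'. After: A=2 B=0 C=2 D=0 ZF=0 PC=2
Step 9: PC=2 exec 'ADD C, 1'. After: A=2 B=0 C=3 D=0 ZF=0 PC=3
Step 10: PC=3 exec 'SUB A, 1'. After: A=1 B=0 C=3 D=0 ZF=0 PC=4
Step 11: PC=4 exec 'JNZ 2'. After: A=1 B=0 C=3 D=0 ZF=0 PC=2
Step 12: PC=2 exec 'ADD C, 1'. After: A=1 B=0 C=4 D=0 ZF=0 PC=3
Step 13: PC=3 exec 'SUB A, 1'. After: A=0 B=0 C=4 D=0 ZF=1 PC=4
Step 14: PC=4 exec 'JNZ 2'. After: A=0 B=0 C=4 D=0 ZF=1 PC=5
Step 15: PC=5 exec 'ADD A, 4'. After: A=4 B=0 C=4 D=0 ZF=0 PC=6
Step 16: PC=6 exec 'HALT'. After: A=4 B=0 C=4 D=0 ZF=0 PC=6 HALTED

Answer: 4 0 4 0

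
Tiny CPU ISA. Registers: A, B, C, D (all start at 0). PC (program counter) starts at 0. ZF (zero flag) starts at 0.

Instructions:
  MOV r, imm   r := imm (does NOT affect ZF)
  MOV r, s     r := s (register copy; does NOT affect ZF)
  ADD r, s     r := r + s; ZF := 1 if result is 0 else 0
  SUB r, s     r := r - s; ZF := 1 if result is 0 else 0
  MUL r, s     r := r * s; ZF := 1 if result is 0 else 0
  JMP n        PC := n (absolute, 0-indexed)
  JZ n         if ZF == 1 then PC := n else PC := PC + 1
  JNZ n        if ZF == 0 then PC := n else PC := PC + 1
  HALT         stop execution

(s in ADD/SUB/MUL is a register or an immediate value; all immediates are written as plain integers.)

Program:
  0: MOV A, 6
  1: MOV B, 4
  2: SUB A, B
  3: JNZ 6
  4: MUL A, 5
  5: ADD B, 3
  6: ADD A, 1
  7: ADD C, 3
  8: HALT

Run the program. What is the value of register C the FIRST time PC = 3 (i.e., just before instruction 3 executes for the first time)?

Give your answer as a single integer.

Step 1: PC=0 exec 'MOV A, 6'. After: A=6 B=0 C=0 D=0 ZF=0 PC=1
Step 2: PC=1 exec 'MOV B, 4'. After: A=6 B=4 C=0 D=0 ZF=0 PC=2
Step 3: PC=2 exec 'SUB A, B'. After: A=2 B=4 C=0 D=0 ZF=0 PC=3
First time PC=3: C=0

0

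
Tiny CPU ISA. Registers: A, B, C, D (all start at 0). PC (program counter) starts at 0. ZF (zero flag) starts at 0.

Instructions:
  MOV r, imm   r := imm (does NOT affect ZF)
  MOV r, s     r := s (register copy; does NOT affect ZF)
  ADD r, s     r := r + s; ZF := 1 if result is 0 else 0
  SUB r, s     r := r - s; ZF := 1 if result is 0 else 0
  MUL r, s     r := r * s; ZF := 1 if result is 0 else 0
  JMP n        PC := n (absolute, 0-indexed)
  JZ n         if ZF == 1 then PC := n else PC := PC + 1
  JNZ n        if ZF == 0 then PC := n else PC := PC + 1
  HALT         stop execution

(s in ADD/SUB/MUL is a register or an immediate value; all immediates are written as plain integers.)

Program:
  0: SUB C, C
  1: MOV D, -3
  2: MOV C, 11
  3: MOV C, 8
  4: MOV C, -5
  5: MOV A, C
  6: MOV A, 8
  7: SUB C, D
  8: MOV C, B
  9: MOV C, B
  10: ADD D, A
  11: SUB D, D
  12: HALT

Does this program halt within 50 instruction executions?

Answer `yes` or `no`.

Step 1: PC=0 exec 'SUB C, C'. After: A=0 B=0 C=0 D=0 ZF=1 PC=1
Step 2: PC=1 exec 'MOV D, -3'. After: A=0 B=0 C=0 D=-3 ZF=1 PC=2
Step 3: PC=2 exec 'MOV C, 11'. After: A=0 B=0 C=11 D=-3 ZF=1 PC=3
Step 4: PC=3 exec 'MOV C, 8'. After: A=0 B=0 C=8 D=-3 ZF=1 PC=4
Step 5: PC=4 exec 'MOV C, -5'. After: A=0 B=0 C=-5 D=-3 ZF=1 PC=5
Step 6: PC=5 exec 'MOV A, C'. After: A=-5 B=0 C=-5 D=-3 ZF=1 PC=6
Step 7: PC=6 exec 'MOV A, 8'. After: A=8 B=0 C=-5 D=-3 ZF=1 PC=7
Step 8: PC=7 exec 'SUB C, D'. After: A=8 B=0 C=-2 D=-3 ZF=0 PC=8
Step 9: PC=8 exec 'MOV C, B'. After: A=8 B=0 C=0 D=-3 ZF=0 PC=9
Step 10: PC=9 exec 'MOV C, B'. After: A=8 B=0 C=0 D=-3 ZF=0 PC=10
Step 11: PC=10 exec 'ADD D, A'. After: A=8 B=0 C=0 D=5 ZF=0 PC=11
Step 12: PC=11 exec 'SUB D, D'. After: A=8 B=0 C=0 D=0 ZF=1 PC=12
Step 13: PC=12 exec 'HALT'. After: A=8 B=0 C=0 D=0 ZF=1 PC=12 HALTED

Answer: yes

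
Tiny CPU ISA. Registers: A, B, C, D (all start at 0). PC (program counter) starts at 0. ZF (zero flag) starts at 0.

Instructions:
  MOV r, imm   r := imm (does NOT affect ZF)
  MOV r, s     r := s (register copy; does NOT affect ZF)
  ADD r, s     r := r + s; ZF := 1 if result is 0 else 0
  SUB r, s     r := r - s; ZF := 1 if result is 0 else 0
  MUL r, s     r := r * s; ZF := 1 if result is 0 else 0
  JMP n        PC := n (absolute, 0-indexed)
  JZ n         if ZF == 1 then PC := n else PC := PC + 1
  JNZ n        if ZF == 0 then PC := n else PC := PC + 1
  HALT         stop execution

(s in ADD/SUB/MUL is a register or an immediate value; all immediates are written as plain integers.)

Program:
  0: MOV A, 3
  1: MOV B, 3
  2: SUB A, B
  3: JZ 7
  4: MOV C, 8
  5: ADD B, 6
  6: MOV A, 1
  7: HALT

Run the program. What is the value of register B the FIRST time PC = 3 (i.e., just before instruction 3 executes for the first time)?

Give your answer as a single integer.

Step 1: PC=0 exec 'MOV A, 3'. After: A=3 B=0 C=0 D=0 ZF=0 PC=1
Step 2: PC=1 exec 'MOV B, 3'. After: A=3 B=3 C=0 D=0 ZF=0 PC=2
Step 3: PC=2 exec 'SUB A, B'. After: A=0 B=3 C=0 D=0 ZF=1 PC=3
First time PC=3: B=3

3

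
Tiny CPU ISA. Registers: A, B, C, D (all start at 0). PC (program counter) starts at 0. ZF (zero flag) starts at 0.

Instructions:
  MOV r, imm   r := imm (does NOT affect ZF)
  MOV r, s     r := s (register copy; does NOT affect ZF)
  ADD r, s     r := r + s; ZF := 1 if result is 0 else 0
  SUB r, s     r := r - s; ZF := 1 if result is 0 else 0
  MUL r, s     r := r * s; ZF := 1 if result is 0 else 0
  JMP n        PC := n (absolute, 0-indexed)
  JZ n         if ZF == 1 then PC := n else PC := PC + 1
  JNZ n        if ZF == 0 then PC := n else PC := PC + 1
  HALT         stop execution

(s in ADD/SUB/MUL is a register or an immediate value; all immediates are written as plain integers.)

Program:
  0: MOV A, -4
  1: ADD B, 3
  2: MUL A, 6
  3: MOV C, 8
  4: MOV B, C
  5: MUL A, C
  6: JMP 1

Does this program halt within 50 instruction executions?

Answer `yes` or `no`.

Step 1: PC=0 exec 'MOV A, -4'. After: A=-4 B=0 C=0 D=0 ZF=0 PC=1
Step 2: PC=1 exec 'ADD B, 3'. After: A=-4 B=3 C=0 D=0 ZF=0 PC=2
Step 3: PC=2 exec 'MUL A, 6'. After: A=-24 B=3 C=0 D=0 ZF=0 PC=3
Step 4: PC=3 exec 'MOV C, 8'. After: A=-24 B=3 C=8 D=0 ZF=0 PC=4
Step 5: PC=4 exec 'MOV B, C'. After: A=-24 B=8 C=8 D=0 ZF=0 PC=5
Step 6: PC=5 exec 'MUL A, C'. After: A=-192 B=8 C=8 D=0 ZF=0 PC=6
Step 7: PC=6 exec 'JMP 1'. After: A=-192 B=8 C=8 D=0 ZF=0 PC=1
Step 8: PC=1 exec 'ADD B, 3'. After: A=-192 B=11 C=8 D=0 ZF=0 PC=2
Step 9: PC=2 exec 'MUL A, 6'. After: A=-1152 B=11 C=8 D=0 ZF=0 PC=3
Step 10: PC=3 exec 'MOV C, 8'. After: A=-1152 B=11 C=8 D=0 ZF=0 PC=4
Step 11: PC=4 exec 'MOV B, C'. After: A=-1152 B=8 C=8 D=0 ZF=0 PC=5
Step 12: PC=5 exec 'MUL A, C'. After: A=-9216 B=8 C=8 D=0 ZF=0 PC=6
Step 13: PC=6 exec 'JMP 1'. After: A=-9216 B=8 C=8 D=0 ZF=0 PC=1
Step 14: PC=1 exec 'ADD B, 3'. After: A=-9216 B=11 C=8 D=0 ZF=0 PC=2
Step 15: PC=2 exec 'MUL A, 6'. After: A=-55296 B=11 C=8 D=0 ZF=0 PC=3
After 50 steps: not halted. PC revisits the same instructions with no path to HALT; will never halt.

Answer: no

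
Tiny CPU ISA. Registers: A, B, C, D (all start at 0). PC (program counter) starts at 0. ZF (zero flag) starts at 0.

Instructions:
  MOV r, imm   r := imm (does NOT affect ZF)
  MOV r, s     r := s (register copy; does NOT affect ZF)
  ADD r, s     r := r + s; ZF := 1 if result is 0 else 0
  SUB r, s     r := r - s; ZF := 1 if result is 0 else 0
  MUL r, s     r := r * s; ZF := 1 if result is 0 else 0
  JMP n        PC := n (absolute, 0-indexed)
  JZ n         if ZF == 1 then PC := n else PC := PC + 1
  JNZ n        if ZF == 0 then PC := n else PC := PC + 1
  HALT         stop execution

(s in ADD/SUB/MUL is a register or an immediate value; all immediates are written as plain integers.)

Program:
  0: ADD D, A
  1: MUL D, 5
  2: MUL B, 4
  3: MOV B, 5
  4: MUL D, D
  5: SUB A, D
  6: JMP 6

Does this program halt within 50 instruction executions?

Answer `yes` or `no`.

Step 1: PC=0 exec 'ADD D, A'. After: A=0 B=0 C=0 D=0 ZF=1 PC=1
Step 2: PC=1 exec 'MUL D, 5'. After: A=0 B=0 C=0 D=0 ZF=1 PC=2
Step 3: PC=2 exec 'MUL B, 4'. After: A=0 B=0 C=0 D=0 ZF=1 PC=3
Step 4: PC=3 exec 'MOV B, 5'. After: A=0 B=5 C=0 D=0 ZF=1 PC=4
Step 5: PC=4 exec 'MUL D, D'. After: A=0 B=5 C=0 D=0 ZF=1 PC=5
Step 6: PC=5 exec 'SUB A, D'. After: A=0 B=5 C=0 D=0 ZF=1 PC=6
Step 7: PC=6 exec 'JMP 6'. After: A=0 B=5 C=0 D=0 ZF=1 PC=6
State after step 7 equals state after step 6: the program is in a cycle of length 1 and will never halt.

Answer: no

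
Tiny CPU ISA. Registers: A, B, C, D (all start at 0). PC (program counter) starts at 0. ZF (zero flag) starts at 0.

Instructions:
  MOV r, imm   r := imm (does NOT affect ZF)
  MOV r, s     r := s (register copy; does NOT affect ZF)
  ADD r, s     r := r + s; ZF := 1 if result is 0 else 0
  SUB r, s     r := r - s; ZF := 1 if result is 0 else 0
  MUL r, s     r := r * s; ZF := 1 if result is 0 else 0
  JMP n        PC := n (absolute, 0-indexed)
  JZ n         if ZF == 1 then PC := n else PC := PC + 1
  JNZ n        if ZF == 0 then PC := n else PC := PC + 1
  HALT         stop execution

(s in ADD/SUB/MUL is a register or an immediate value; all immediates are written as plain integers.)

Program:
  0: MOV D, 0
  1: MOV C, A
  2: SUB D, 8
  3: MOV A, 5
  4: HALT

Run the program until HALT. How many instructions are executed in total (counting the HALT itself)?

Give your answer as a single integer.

Step 1: PC=0 exec 'MOV D, 0'. After: A=0 B=0 C=0 D=0 ZF=0 PC=1
Step 2: PC=1 exec 'MOV C, A'. After: A=0 B=0 C=0 D=0 ZF=0 PC=2
Step 3: PC=2 exec 'SUB D, 8'. After: A=0 B=0 C=0 D=-8 ZF=0 PC=3
Step 4: PC=3 exec 'MOV A, 5'. After: A=5 B=0 C=0 D=-8 ZF=0 PC=4
Step 5: PC=4 exec 'HALT'. After: A=5 B=0 C=0 D=-8 ZF=0 PC=4 HALTED
Total instructions executed: 5

Answer: 5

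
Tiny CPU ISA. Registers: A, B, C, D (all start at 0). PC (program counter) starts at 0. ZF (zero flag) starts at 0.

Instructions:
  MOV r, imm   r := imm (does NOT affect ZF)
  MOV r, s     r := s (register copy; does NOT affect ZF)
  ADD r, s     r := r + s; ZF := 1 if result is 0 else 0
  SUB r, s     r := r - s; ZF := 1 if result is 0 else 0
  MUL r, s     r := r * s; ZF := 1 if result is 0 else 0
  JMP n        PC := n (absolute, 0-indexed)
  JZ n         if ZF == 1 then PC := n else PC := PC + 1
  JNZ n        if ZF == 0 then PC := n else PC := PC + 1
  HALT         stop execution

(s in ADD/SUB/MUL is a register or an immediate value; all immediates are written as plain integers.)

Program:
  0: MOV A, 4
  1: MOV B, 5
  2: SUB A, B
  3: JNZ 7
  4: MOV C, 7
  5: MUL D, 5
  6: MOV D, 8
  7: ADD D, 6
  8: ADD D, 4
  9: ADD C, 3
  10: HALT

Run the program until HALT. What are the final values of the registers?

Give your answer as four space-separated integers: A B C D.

Step 1: PC=0 exec 'MOV A, 4'. After: A=4 B=0 C=0 D=0 ZF=0 PC=1
Step 2: PC=1 exec 'MOV B, 5'. After: A=4 B=5 C=0 D=0 ZF=0 PC=2
Step 3: PC=2 exec 'SUB A, B'. After: A=-1 B=5 C=0 D=0 ZF=0 PC=3
Step 4: PC=3 exec 'JNZ 7'. After: A=-1 B=5 C=0 D=0 ZF=0 PC=7
Step 5: PC=7 exec 'ADD D, 6'. After: A=-1 B=5 C=0 D=6 ZF=0 PC=8
Step 6: PC=8 exec 'ADD D, 4'. After: A=-1 B=5 C=0 D=10 ZF=0 PC=9
Step 7: PC=9 exec 'ADD C, 3'. After: A=-1 B=5 C=3 D=10 ZF=0 PC=10
Step 8: PC=10 exec 'HALT'. After: A=-1 B=5 C=3 D=10 ZF=0 PC=10 HALTED

Answer: -1 5 3 10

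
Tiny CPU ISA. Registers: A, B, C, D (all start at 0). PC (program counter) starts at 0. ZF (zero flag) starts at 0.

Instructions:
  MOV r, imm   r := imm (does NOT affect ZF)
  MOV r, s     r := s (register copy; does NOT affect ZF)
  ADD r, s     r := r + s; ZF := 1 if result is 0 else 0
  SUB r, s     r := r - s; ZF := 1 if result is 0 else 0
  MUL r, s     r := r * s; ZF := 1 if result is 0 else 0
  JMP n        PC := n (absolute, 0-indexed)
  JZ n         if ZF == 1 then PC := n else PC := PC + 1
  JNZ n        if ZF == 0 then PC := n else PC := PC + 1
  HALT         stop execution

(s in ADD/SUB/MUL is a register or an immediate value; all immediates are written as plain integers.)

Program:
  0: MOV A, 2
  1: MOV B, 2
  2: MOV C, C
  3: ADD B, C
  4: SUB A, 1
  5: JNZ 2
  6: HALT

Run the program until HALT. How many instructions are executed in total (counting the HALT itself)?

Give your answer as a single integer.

Step 1: PC=0 exec 'MOV A, 2'. After: A=2 B=0 C=0 D=0 ZF=0 PC=1
Step 2: PC=1 exec 'MOV B, 2'. After: A=2 B=2 C=0 D=0 ZF=0 PC=2
Step 3: PC=2 exec 'MOV C, C'. After: A=2 B=2 C=0 D=0 ZF=0 PC=3
Step 4: PC=3 exec 'ADD B, C'. After: A=2 B=2 C=0 D=0 ZF=0 PC=4
Step 5: PC=4 exec 'SUB A, 1'. After: A=1 B=2 C=0 D=0 ZF=0 PC=5
Step 6: PC=5 exec 'JNZ 2'. After: A=1 B=2 C=0 D=0 ZF=0 PC=2
Step 7: PC=2 exec 'MOV C, C'. After: A=1 B=2 C=0 D=0 ZF=0 PC=3
Step 8: PC=3 exec 'ADD B, C'. After: A=1 B=2 C=0 D=0 ZF=0 PC=4
Step 9: PC=4 exec 'SUB A, 1'. After: A=0 B=2 C=0 D=0 ZF=1 PC=5
Step 10: PC=5 exec 'JNZ 2'. After: A=0 B=2 C=0 D=0 ZF=1 PC=6
Step 11: PC=6 exec 'HALT'. After: A=0 B=2 C=0 D=0 ZF=1 PC=6 HALTED
Total instructions executed: 11

Answer: 11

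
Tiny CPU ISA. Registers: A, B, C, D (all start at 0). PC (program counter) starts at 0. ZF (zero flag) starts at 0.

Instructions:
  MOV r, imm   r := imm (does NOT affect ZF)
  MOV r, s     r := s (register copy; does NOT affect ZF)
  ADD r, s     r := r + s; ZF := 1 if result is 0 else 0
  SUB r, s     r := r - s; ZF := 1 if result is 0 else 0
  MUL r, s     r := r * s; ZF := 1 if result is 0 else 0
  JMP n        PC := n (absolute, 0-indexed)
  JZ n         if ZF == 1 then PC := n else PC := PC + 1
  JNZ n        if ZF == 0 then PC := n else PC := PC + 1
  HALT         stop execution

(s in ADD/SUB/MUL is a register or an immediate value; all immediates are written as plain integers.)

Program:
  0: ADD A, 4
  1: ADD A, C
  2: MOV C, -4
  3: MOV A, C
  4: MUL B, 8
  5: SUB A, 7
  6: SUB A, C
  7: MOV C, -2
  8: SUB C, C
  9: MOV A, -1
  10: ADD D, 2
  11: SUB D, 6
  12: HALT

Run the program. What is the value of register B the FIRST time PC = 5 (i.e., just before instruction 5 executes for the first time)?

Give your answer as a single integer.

Step 1: PC=0 exec 'ADD A, 4'. After: A=4 B=0 C=0 D=0 ZF=0 PC=1
Step 2: PC=1 exec 'ADD A, C'. After: A=4 B=0 C=0 D=0 ZF=0 PC=2
Step 3: PC=2 exec 'MOV C, -4'. After: A=4 B=0 C=-4 D=0 ZF=0 PC=3
Step 4: PC=3 exec 'MOV A, C'. After: A=-4 B=0 C=-4 D=0 ZF=0 PC=4
Step 5: PC=4 exec 'MUL B, 8'. After: A=-4 B=0 C=-4 D=0 ZF=1 PC=5
First time PC=5: B=0

0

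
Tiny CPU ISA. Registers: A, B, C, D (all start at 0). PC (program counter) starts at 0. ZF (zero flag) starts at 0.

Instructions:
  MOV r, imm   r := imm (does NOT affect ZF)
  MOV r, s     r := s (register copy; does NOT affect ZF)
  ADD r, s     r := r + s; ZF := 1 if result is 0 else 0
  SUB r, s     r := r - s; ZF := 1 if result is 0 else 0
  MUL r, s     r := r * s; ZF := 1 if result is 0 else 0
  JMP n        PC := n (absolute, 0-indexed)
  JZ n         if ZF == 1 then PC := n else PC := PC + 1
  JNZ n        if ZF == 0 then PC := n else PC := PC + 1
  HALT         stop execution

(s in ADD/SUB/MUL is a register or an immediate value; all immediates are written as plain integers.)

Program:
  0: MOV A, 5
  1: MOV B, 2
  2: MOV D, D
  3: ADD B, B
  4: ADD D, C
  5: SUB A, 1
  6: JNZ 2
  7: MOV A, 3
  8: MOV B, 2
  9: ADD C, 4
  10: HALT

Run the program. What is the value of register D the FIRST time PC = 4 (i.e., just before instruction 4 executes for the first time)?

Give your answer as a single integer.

Step 1: PC=0 exec 'MOV A, 5'. After: A=5 B=0 C=0 D=0 ZF=0 PC=1
Step 2: PC=1 exec 'MOV B, 2'. After: A=5 B=2 C=0 D=0 ZF=0 PC=2
Step 3: PC=2 exec 'MOV D, D'. After: A=5 B=2 C=0 D=0 ZF=0 PC=3
Step 4: PC=3 exec 'ADD B, B'. After: A=5 B=4 C=0 D=0 ZF=0 PC=4
First time PC=4: D=0

0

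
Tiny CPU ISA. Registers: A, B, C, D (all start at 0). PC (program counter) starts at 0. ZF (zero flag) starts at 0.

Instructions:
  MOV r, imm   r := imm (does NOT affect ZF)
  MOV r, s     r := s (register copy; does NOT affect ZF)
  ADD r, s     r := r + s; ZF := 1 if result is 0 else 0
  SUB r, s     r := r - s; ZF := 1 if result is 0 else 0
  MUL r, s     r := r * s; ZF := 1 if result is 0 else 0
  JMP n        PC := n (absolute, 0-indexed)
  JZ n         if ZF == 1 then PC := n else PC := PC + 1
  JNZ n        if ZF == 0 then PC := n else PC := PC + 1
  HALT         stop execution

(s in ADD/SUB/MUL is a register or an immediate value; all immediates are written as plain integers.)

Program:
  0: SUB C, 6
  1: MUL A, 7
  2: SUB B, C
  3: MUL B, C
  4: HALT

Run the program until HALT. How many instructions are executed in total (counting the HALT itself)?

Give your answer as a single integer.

Step 1: PC=0 exec 'SUB C, 6'. After: A=0 B=0 C=-6 D=0 ZF=0 PC=1
Step 2: PC=1 exec 'MUL A, 7'. After: A=0 B=0 C=-6 D=0 ZF=1 PC=2
Step 3: PC=2 exec 'SUB B, C'. After: A=0 B=6 C=-6 D=0 ZF=0 PC=3
Step 4: PC=3 exec 'MUL B, C'. After: A=0 B=-36 C=-6 D=0 ZF=0 PC=4
Step 5: PC=4 exec 'HALT'. After: A=0 B=-36 C=-6 D=0 ZF=0 PC=4 HALTED
Total instructions executed: 5

Answer: 5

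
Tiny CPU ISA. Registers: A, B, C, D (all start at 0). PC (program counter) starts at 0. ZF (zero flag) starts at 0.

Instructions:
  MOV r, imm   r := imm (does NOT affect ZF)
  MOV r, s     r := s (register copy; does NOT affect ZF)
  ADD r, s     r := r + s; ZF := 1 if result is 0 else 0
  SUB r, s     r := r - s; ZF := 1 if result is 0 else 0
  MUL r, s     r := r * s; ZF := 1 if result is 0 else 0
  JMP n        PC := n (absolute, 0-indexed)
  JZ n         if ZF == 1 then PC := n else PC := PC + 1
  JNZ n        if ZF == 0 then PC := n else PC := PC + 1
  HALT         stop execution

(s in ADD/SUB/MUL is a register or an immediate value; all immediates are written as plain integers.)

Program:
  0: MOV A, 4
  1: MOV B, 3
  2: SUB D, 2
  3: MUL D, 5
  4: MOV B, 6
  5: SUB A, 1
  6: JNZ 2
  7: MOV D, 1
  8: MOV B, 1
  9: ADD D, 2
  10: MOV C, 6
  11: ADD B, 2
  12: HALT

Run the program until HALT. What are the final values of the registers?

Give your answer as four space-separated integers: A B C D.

Answer: 0 3 6 3

Derivation:
Step 1: PC=0 exec 'MOV A, 4'. After: A=4 B=0 C=0 D=0 ZF=0 PC=1
Step 2: PC=1 exec 'MOV B, 3'. After: A=4 B=3 C=0 D=0 ZF=0 PC=2
Step 3: PC=2 exec 'SUB D, 2'. After: A=4 B=3 C=0 D=-2 ZF=0 PC=3
Step 4: PC=3 exec 'MUL D, 5'. After: A=4 B=3 C=0 D=-10 ZF=0 PC=4
Step 5: PC=4 exec 'MOV B, 6'. After: A=4 B=6 C=0 D=-10 ZF=0 PC=5
Step 6: PC=5 exec 'SUB A, 1'. After: A=3 B=6 C=0 D=-10 ZF=0 PC=6
Step 7: PC=6 exec 'JNZ 2'. After: A=3 B=6 C=0 D=-10 ZF=0 PC=2
Step 8: PC=2 exec 'SUB D, 2'. After: A=3 B=6 C=0 D=-12 ZF=0 PC=3
Step 9: PC=3 exec 'MUL D, 5'. After: A=3 B=6 C=0 D=-60 ZF=0 PC=4
Step 10: PC=4 exec 'MOV B, 6'. After: A=3 B=6 C=0 D=-60 ZF=0 PC=5
Step 11: PC=5 exec 'SUB A, 1'. After: A=2 B=6 C=0 D=-60 ZF=0 PC=6
Step 12: PC=6 exec 'JNZ 2'. After: A=2 B=6 C=0 D=-60 ZF=0 PC=2
Step 13: PC=2 exec 'SUB D, 2'. After: A=2 B=6 C=0 D=-62 ZF=0 PC=3
Step 14: PC=3 exec 'MUL D, 5'. After: A=2 B=6 C=0 D=-310 ZF=0 PC=4
Step 15: PC=4 exec 'MOV B, 6'. After: A=2 B=6 C=0 D=-310 ZF=0 PC=5
Step 16: PC=5 exec 'SUB A, 1'. After: A=1 B=6 C=0 D=-310 ZF=0 PC=6
Step 17: PC=6 exec 'JNZ 2'. After: A=1 B=6 C=0 D=-310 ZF=0 PC=2
Step 18: PC=2 exec 'SUB D, 2'. After: A=1 B=6 C=0 D=-312 ZF=0 PC=3
Step 19: PC=3 exec 'MUL D, 5'. After: A=1 B=6 C=0 D=-1560 ZF=0 PC=4
Step 20: PC=4 exec 'MOV B, 6'. After: A=1 B=6 C=0 D=-1560 ZF=0 PC=5
Step 21: PC=5 exec 'SUB A, 1'. After: A=0 B=6 C=0 D=-1560 ZF=1 PC=6
Step 22: PC=6 exec 'JNZ 2'. After: A=0 B=6 C=0 D=-1560 ZF=1 PC=7
Step 23: PC=7 exec 'MOV D, 1'. After: A=0 B=6 C=0 D=1 ZF=1 PC=8
Step 24: PC=8 exec 'MOV B, 1'. After: A=0 B=1 C=0 D=1 ZF=1 PC=9
Step 25: PC=9 exec 'ADD D, 2'. After: A=0 B=1 C=0 D=3 ZF=0 PC=10
Step 26: PC=10 exec 'MOV C, 6'. After: A=0 B=1 C=6 D=3 ZF=0 PC=11
Step 27: PC=11 exec 'ADD B, 2'. After: A=0 B=3 C=6 D=3 ZF=0 PC=12
Step 28: PC=12 exec 'HALT'. After: A=0 B=3 C=6 D=3 ZF=0 PC=12 HALTED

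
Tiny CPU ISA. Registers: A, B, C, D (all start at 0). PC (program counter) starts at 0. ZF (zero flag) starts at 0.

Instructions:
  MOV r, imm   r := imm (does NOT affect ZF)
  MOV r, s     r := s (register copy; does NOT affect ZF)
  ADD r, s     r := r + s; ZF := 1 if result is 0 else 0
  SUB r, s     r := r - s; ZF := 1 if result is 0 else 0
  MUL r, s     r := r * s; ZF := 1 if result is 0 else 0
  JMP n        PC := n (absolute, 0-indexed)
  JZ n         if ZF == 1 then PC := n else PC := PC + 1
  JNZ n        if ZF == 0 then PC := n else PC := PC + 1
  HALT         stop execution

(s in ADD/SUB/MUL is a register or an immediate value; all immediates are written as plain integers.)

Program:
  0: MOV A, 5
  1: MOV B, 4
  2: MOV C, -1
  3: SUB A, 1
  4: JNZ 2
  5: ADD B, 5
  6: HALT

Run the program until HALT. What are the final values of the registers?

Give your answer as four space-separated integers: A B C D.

Answer: 0 9 -1 0

Derivation:
Step 1: PC=0 exec 'MOV A, 5'. After: A=5 B=0 C=0 D=0 ZF=0 PC=1
Step 2: PC=1 exec 'MOV B, 4'. After: A=5 B=4 C=0 D=0 ZF=0 PC=2
Step 3: PC=2 exec 'MOV C, -1'. After: A=5 B=4 C=-1 D=0 ZF=0 PC=3
Step 4: PC=3 exec 'SUB A, 1'. After: A=4 B=4 C=-1 D=0 ZF=0 PC=4
Step 5: PC=4 exec 'JNZ 2'. After: A=4 B=4 C=-1 D=0 ZF=0 PC=2
Step 6: PC=2 exec 'MOV C, -1'. After: A=4 B=4 C=-1 D=0 ZF=0 PC=3
Step 7: PC=3 exec 'SUB A, 1'. After: A=3 B=4 C=-1 D=0 ZF=0 PC=4
Step 8: PC=4 exec 'JNZ 2'. After: A=3 B=4 C=-1 D=0 ZF=0 PC=2
Step 9: PC=2 exec 'MOV C, -1'. After: A=3 B=4 C=-1 D=0 ZF=0 PC=3
Step 10: PC=3 exec 'SUB A, 1'. After: A=2 B=4 C=-1 D=0 ZF=0 PC=4
Step 11: PC=4 exec 'JNZ 2'. After: A=2 B=4 C=-1 D=0 ZF=0 PC=2
Step 12: PC=2 exec 'MOV C, -1'. After: A=2 B=4 C=-1 D=0 ZF=0 PC=3
Step 13: PC=3 exec 'SUB A, 1'. After: A=1 B=4 C=-1 D=0 ZF=0 PC=4
Step 14: PC=4 exec 'JNZ 2'. After: A=1 B=4 C=-1 D=0 ZF=0 PC=2
Step 15: PC=2 exec 'MOV C, -1'. After: A=1 B=4 C=-1 D=0 ZF=0 PC=3
Step 16: PC=3 exec 'SUB A, 1'. After: A=0 B=4 C=-1 D=0 ZF=1 PC=4
Step 17: PC=4 exec 'JNZ 2'. After: A=0 B=4 C=-1 D=0 ZF=1 PC=5
Step 18: PC=5 exec 'ADD B, 5'. After: A=0 B=9 C=-1 D=0 ZF=0 PC=6
Step 19: PC=6 exec 'HALT'. After: A=0 B=9 C=-1 D=0 ZF=0 PC=6 HALTED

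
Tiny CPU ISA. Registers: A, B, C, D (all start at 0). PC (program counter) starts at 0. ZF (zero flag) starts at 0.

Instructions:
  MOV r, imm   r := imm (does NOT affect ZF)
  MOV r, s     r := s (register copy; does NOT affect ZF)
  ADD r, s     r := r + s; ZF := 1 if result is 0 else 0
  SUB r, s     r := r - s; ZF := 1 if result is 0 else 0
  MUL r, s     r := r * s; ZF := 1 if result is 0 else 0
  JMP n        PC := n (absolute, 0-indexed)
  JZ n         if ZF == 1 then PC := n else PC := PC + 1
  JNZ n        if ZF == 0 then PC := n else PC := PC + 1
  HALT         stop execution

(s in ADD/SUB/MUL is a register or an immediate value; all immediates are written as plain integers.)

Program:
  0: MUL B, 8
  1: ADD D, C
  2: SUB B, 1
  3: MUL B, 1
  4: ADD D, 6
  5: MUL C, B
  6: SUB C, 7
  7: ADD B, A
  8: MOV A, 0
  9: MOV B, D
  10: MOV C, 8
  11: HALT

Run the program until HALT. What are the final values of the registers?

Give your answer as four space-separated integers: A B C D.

Answer: 0 6 8 6

Derivation:
Step 1: PC=0 exec 'MUL B, 8'. After: A=0 B=0 C=0 D=0 ZF=1 PC=1
Step 2: PC=1 exec 'ADD D, C'. After: A=0 B=0 C=0 D=0 ZF=1 PC=2
Step 3: PC=2 exec 'SUB B, 1'. After: A=0 B=-1 C=0 D=0 ZF=0 PC=3
Step 4: PC=3 exec 'MUL B, 1'. After: A=0 B=-1 C=0 D=0 ZF=0 PC=4
Step 5: PC=4 exec 'ADD D, 6'. After: A=0 B=-1 C=0 D=6 ZF=0 PC=5
Step 6: PC=5 exec 'MUL C, B'. After: A=0 B=-1 C=0 D=6 ZF=1 PC=6
Step 7: PC=6 exec 'SUB C, 7'. After: A=0 B=-1 C=-7 D=6 ZF=0 PC=7
Step 8: PC=7 exec 'ADD B, A'. After: A=0 B=-1 C=-7 D=6 ZF=0 PC=8
Step 9: PC=8 exec 'MOV A, 0'. After: A=0 B=-1 C=-7 D=6 ZF=0 PC=9
Step 10: PC=9 exec 'MOV B, D'. After: A=0 B=6 C=-7 D=6 ZF=0 PC=10
Step 11: PC=10 exec 'MOV C, 8'. After: A=0 B=6 C=8 D=6 ZF=0 PC=11
Step 12: PC=11 exec 'HALT'. After: A=0 B=6 C=8 D=6 ZF=0 PC=11 HALTED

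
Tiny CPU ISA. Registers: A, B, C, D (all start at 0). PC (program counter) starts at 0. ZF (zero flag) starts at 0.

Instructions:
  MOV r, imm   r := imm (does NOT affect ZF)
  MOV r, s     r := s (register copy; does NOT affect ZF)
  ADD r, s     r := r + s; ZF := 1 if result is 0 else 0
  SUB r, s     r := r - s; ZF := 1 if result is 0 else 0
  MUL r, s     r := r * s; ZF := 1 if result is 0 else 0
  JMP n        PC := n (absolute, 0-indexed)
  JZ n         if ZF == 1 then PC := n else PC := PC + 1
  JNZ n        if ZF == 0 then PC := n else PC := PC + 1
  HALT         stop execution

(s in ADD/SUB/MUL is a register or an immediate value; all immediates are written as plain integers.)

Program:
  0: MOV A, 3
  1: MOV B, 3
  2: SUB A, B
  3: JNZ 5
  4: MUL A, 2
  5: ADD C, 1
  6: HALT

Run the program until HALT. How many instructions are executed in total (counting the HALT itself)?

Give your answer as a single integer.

Step 1: PC=0 exec 'MOV A, 3'. After: A=3 B=0 C=0 D=0 ZF=0 PC=1
Step 2: PC=1 exec 'MOV B, 3'. After: A=3 B=3 C=0 D=0 ZF=0 PC=2
Step 3: PC=2 exec 'SUB A, B'. After: A=0 B=3 C=0 D=0 ZF=1 PC=3
Step 4: PC=3 exec 'JNZ 5'. After: A=0 B=3 C=0 D=0 ZF=1 PC=4
Step 5: PC=4 exec 'MUL A, 2'. After: A=0 B=3 C=0 D=0 ZF=1 PC=5
Step 6: PC=5 exec 'ADD C, 1'. After: A=0 B=3 C=1 D=0 ZF=0 PC=6
Step 7: PC=6 exec 'HALT'. After: A=0 B=3 C=1 D=0 ZF=0 PC=6 HALTED
Total instructions executed: 7

Answer: 7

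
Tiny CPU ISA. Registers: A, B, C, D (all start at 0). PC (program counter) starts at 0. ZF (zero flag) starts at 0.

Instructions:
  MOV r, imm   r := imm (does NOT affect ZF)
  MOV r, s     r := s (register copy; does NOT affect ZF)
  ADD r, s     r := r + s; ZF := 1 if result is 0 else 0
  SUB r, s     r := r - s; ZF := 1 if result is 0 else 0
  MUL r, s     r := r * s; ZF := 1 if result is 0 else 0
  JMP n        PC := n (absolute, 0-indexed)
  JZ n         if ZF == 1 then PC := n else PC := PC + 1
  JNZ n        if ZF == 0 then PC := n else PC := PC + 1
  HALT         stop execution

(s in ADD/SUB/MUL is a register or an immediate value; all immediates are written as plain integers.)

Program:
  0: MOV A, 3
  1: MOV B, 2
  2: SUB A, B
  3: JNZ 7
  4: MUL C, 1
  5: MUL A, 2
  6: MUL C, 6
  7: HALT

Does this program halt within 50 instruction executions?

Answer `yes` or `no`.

Step 1: PC=0 exec 'MOV A, 3'. After: A=3 B=0 C=0 D=0 ZF=0 PC=1
Step 2: PC=1 exec 'MOV B, 2'. After: A=3 B=2 C=0 D=0 ZF=0 PC=2
Step 3: PC=2 exec 'SUB A, B'. After: A=1 B=2 C=0 D=0 ZF=0 PC=3
Step 4: PC=3 exec 'JNZ 7'. After: A=1 B=2 C=0 D=0 ZF=0 PC=7
Step 5: PC=7 exec 'HALT'. After: A=1 B=2 C=0 D=0 ZF=0 PC=7 HALTED

Answer: yes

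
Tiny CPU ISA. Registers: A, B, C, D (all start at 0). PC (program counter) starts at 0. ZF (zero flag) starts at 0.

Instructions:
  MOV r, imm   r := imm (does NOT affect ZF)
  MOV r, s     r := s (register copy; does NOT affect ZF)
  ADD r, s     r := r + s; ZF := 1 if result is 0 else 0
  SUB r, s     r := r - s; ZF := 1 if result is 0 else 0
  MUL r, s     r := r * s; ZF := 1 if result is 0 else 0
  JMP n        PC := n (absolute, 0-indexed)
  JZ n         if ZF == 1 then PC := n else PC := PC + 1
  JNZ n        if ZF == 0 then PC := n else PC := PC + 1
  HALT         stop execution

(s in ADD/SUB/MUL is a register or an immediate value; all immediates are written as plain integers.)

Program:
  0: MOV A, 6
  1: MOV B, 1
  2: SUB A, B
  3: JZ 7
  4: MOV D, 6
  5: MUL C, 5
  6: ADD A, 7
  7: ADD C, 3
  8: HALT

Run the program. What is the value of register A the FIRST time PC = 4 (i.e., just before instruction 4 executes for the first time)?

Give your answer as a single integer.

Step 1: PC=0 exec 'MOV A, 6'. After: A=6 B=0 C=0 D=0 ZF=0 PC=1
Step 2: PC=1 exec 'MOV B, 1'. After: A=6 B=1 C=0 D=0 ZF=0 PC=2
Step 3: PC=2 exec 'SUB A, B'. After: A=5 B=1 C=0 D=0 ZF=0 PC=3
Step 4: PC=3 exec 'JZ 7'. After: A=5 B=1 C=0 D=0 ZF=0 PC=4
First time PC=4: A=5

5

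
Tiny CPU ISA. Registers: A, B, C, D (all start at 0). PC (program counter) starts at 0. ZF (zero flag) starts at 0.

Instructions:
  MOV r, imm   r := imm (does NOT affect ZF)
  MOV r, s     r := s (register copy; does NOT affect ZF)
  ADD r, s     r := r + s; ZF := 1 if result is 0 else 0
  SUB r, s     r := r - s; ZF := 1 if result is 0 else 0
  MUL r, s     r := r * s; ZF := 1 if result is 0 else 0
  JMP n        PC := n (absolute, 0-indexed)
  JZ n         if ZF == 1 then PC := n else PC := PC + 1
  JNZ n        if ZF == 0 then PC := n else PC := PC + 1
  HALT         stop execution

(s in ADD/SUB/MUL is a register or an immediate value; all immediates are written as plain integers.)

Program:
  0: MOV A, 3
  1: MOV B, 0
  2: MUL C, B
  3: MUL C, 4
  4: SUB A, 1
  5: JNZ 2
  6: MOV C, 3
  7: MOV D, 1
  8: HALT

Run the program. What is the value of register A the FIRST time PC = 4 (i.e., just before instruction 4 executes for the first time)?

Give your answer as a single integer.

Step 1: PC=0 exec 'MOV A, 3'. After: A=3 B=0 C=0 D=0 ZF=0 PC=1
Step 2: PC=1 exec 'MOV B, 0'. After: A=3 B=0 C=0 D=0 ZF=0 PC=2
Step 3: PC=2 exec 'MUL C, B'. After: A=3 B=0 C=0 D=0 ZF=1 PC=3
Step 4: PC=3 exec 'MUL C, 4'. After: A=3 B=0 C=0 D=0 ZF=1 PC=4
First time PC=4: A=3

3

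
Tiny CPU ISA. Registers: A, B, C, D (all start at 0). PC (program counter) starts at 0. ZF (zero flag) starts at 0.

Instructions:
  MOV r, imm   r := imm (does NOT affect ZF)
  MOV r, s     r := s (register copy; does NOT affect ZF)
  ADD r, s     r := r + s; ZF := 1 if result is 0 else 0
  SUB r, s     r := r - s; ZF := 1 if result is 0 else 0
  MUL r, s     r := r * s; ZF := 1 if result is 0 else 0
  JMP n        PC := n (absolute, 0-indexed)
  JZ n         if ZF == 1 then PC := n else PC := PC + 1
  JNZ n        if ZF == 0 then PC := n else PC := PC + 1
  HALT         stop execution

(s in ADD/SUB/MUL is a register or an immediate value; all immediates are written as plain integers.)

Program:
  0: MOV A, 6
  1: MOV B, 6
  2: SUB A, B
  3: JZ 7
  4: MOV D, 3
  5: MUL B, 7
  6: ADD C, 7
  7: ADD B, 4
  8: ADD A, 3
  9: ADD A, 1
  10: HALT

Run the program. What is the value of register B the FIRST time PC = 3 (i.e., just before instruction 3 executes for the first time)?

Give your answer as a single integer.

Step 1: PC=0 exec 'MOV A, 6'. After: A=6 B=0 C=0 D=0 ZF=0 PC=1
Step 2: PC=1 exec 'MOV B, 6'. After: A=6 B=6 C=0 D=0 ZF=0 PC=2
Step 3: PC=2 exec 'SUB A, B'. After: A=0 B=6 C=0 D=0 ZF=1 PC=3
First time PC=3: B=6

6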